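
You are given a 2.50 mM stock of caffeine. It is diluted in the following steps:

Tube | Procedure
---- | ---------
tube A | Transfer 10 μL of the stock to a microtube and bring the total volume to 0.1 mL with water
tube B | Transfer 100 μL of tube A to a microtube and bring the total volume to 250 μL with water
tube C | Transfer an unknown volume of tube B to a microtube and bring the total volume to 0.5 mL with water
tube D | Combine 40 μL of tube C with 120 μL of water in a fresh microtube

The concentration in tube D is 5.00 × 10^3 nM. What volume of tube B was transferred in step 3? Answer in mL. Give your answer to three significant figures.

0.100 mL

Step 1: 10 μL brought to 0.1 mL → factor 100/10 = 10
Step 2: 100 μL brought to 250 μL → factor 250/100 = 2.5
Step 3: v brought to 0.5 mL → factor = 0.5 mL/v
Step 4: 40 μL + 120 μL = 160 μL total → factor 160/40 = 4
Product of known-step factors = 100
Overall factor = 2.50 mM / (5.00 × 10^3 nM) = 500
Step-3 factor = 500 / 100 = 5
v = 0.5 mL / 5 = 0.100 mL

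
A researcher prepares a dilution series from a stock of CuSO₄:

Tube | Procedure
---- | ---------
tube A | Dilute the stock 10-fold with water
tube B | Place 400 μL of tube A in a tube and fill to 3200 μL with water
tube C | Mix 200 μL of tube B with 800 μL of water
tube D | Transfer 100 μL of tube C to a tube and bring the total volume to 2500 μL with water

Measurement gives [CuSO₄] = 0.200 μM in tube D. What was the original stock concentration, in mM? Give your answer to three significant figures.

2.00 mM

Step 1: 10-fold → factor 10
Step 2: 400 μL brought to 3200 μL → factor 3200/400 = 8
Step 3: 200 μL + 800 μL = 1000 μL total → factor 1000/200 = 5
Step 4: 100 μL brought to 2500 μL → factor 2500/100 = 25
Overall dilution factor = 10 × 8 × 5 × 25 = 10000
Stock = 0.200 μM × 10000 = 2000 μM = 2.00 mM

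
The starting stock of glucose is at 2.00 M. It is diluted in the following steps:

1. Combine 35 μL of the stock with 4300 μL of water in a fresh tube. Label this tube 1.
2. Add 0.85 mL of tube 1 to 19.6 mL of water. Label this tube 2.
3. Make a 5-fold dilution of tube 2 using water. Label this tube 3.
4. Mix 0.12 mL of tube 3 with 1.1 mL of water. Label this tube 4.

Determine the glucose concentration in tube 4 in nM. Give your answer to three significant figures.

Step 1: 35 μL + 4300 μL = 4335 μL total → factor 4335/35 = 123.86
Step 2: 0.85 mL + 19.6 mL = 20.45 mL total → factor 20.45/0.85 = 24.059
Step 3: 5-fold → factor 5
Step 4: 0.12 mL + 1.1 mL = 1.22 mL total → factor 1.22/0.12 = 10.167
Overall dilution factor = 123.86 × 24.059 × 5 × 10.167 = 1.5148 × 10^5
Final = 2.00 M / 1.5148 × 10^5 = 1.320 × 10^-5 M = 1.32 × 10^4 nM

1.32 × 10^4 nM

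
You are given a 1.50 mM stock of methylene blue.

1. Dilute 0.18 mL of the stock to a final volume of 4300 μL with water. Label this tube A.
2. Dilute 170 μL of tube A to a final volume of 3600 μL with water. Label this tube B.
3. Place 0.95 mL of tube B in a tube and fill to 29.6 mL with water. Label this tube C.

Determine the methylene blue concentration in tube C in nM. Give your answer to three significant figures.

95.2 nM

Step 1: 0.18 mL brought to 4300 μL → factor 4.3/0.18 = 23.889
Step 2: 170 μL brought to 3600 μL → factor 3600/170 = 21.176
Step 3: 0.95 mL brought to 29.6 mL → factor 29.6/0.95 = 31.158
Overall dilution factor = 23.889 × 21.176 × 31.158 = 15762
Final = 1.50 mM / 15762 = 9.516 × 10^-5 mM = 95.2 nM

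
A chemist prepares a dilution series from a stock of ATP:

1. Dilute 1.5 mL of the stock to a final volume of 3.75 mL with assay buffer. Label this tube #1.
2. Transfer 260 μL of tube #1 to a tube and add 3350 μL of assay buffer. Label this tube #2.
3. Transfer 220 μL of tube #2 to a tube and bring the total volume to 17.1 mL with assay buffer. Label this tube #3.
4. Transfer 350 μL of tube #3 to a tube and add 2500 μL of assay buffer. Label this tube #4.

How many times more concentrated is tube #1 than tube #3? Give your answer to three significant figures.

1.08 × 10^3

Step 1: 1.5 mL brought to 3.75 mL → factor 3.75/1.5 = 2.5
Step 2: 260 μL + 3350 μL = 3610 μL total → factor 3610/260 = 13.885
Step 3: 220 μL brought to 17.1 mL → factor 17100/220 = 77.727
Dilution factor to tube #1 = 2.5; to tube #3 = 2698
[tube #1]/[tube #3] = (factor to tube #3)/(factor to tube #1) = 2698/2.5 = 1.08 × 10^3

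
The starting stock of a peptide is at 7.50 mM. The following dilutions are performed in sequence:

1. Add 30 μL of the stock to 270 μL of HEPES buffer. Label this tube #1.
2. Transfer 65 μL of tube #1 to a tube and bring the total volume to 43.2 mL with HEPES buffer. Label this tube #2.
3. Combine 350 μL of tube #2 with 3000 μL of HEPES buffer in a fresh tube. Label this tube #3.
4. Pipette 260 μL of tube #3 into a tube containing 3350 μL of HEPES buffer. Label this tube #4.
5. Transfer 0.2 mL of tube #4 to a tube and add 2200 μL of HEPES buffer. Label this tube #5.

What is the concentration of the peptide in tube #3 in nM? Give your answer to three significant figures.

118 nM

Step 1: 30 μL + 270 μL = 300 μL total → factor 300/30 = 10
Step 2: 65 μL brought to 43.2 mL → factor 43200/65 = 664.62
Step 3: 350 μL + 3000 μL = 3350 μL total → factor 3350/350 = 9.5714
Dilution factor through tube #3 = 10 × 664.62 × 9.5714 = 63613
[tube #3] = 7.50 mM / 63613 = 0.0001179 mM = 118 nM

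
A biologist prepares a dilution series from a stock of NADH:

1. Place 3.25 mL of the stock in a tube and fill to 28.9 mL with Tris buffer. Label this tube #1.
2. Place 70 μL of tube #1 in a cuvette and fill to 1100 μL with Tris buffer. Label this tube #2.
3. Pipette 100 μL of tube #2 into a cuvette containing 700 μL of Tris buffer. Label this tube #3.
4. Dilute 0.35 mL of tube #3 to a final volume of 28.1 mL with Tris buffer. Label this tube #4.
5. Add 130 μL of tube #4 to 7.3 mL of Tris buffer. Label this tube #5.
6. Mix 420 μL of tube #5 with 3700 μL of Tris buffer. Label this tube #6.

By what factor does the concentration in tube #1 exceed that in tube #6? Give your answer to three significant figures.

Step 1: 3.25 mL brought to 28.9 mL → factor 28.9/3.25 = 8.8923
Step 2: 70 μL brought to 1100 μL → factor 1100/70 = 15.714
Step 3: 100 μL + 700 μL = 800 μL total → factor 800/100 = 8
Step 4: 0.35 mL brought to 28.1 mL → factor 28.1/0.35 = 80.286
Step 5: 130 μL + 7.3 mL = 7430 μL total → factor 7430/130 = 57.154
Step 6: 420 μL + 3700 μL = 4120 μL total → factor 4120/420 = 9.8095
Dilution factor to tube #1 = 8.8923; to tube #6 = 5.0319 × 10^7
[tube #1]/[tube #6] = (factor to tube #6)/(factor to tube #1) = 5.0319 × 10^7/8.8923 = 5.66 × 10^6

5.66 × 10^6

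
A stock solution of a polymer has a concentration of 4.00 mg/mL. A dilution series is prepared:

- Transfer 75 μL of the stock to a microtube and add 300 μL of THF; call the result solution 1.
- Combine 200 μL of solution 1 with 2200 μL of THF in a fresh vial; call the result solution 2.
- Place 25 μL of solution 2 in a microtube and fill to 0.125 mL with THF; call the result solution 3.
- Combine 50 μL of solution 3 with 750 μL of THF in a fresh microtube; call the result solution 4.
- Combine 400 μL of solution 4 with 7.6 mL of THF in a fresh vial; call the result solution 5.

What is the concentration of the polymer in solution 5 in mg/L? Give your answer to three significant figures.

Step 1: 75 μL + 300 μL = 375 μL total → factor 375/75 = 5
Step 2: 200 μL + 2200 μL = 2400 μL total → factor 2400/200 = 12
Step 3: 25 μL brought to 0.125 mL → factor 125/25 = 5
Step 4: 50 μL + 750 μL = 800 μL total → factor 800/50 = 16
Step 5: 400 μL + 7.6 mL = 8000 μL total → factor 8000/400 = 20
Overall dilution factor = 5 × 12 × 5 × 16 × 20 = 96000
Final = 4.00 mg/mL / 96000 = 4.167 × 10^-5 mg/mL = 0.0417 mg/L

0.0417 mg/L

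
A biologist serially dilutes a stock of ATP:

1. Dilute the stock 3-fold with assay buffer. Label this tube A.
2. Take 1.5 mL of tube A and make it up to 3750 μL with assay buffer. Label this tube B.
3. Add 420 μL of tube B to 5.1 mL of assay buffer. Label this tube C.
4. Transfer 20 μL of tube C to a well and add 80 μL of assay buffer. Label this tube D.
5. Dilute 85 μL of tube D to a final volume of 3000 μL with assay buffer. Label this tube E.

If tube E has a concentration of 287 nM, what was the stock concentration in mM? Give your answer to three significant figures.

4.99 mM

Step 1: 3-fold → factor 3
Step 2: 1.5 mL brought to 3750 μL → factor 3.75/1.5 = 2.5
Step 3: 420 μL + 5.1 mL = 5520 μL total → factor 5520/420 = 13.143
Step 4: 20 μL + 80 μL = 100 μL total → factor 100/20 = 5
Step 5: 85 μL brought to 3000 μL → factor 3000/85 = 35.294
Overall dilution factor = 3 × 2.5 × 13.143 × 5 × 35.294 = 17395
Stock = 287 nM × 17395 = 4.992 × 10^6 nM = 4.99 mM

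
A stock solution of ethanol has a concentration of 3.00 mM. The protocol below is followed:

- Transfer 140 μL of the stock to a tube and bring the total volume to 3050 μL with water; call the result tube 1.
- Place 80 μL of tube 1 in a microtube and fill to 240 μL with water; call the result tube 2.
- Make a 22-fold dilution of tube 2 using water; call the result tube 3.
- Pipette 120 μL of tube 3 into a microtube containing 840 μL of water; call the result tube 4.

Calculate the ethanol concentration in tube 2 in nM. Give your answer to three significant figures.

4.59 × 10^4 nM

Step 1: 140 μL brought to 3050 μL → factor 3050/140 = 21.786
Step 2: 80 μL brought to 240 μL → factor 240/80 = 3
Dilution factor through tube 2 = 21.786 × 3 = 65.357
[tube 2] = 3.00 mM / 65.357 = 0.04590 mM = 4.59 × 10^4 nM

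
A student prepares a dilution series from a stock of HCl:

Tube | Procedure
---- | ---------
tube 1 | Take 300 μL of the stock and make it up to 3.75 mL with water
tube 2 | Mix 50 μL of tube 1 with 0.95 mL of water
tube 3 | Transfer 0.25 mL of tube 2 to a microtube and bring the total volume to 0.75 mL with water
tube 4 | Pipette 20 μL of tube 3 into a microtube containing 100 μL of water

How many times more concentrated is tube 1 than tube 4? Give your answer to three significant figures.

Step 1: 300 μL brought to 3.75 mL → factor 3750/300 = 12.5
Step 2: 50 μL + 0.95 mL = 1000 μL total → factor 1000/50 = 20
Step 3: 0.25 mL brought to 0.75 mL → factor 0.75/0.25 = 3
Step 4: 20 μL + 100 μL = 120 μL total → factor 120/20 = 6
Dilution factor to tube 1 = 12.5; to tube 4 = 4500
[tube 1]/[tube 4] = (factor to tube 4)/(factor to tube 1) = 4500/12.5 = 360

360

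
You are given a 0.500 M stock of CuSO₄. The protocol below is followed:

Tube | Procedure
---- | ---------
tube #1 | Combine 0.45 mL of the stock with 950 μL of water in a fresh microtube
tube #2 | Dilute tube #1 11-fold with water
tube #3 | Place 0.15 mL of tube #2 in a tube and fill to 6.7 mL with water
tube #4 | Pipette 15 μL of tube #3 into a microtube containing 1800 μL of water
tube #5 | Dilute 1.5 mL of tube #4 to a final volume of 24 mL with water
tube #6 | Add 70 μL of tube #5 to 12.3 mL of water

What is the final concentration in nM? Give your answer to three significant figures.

Step 1: 0.45 mL + 950 μL = 1.4 mL total → factor 1.4/0.45 = 3.1111
Step 2: 11-fold → factor 11
Step 3: 0.15 mL brought to 6.7 mL → factor 6.7/0.15 = 44.667
Step 4: 15 μL + 1800 μL = 1815 μL total → factor 1815/15 = 121
Step 5: 1.5 mL brought to 24 mL → factor 24/1.5 = 16
Step 6: 70 μL + 12.3 mL = 12370 μL total → factor 12370/70 = 176.71
Overall dilution factor = 3.1111 × 11 × 44.667 × 121 × 16 × 176.71 = 5.2296 × 10^8
Final = 0.500 M / 5.2296 × 10^8 = 9.561 × 10^-10 M = 0.956 nM

0.956 nM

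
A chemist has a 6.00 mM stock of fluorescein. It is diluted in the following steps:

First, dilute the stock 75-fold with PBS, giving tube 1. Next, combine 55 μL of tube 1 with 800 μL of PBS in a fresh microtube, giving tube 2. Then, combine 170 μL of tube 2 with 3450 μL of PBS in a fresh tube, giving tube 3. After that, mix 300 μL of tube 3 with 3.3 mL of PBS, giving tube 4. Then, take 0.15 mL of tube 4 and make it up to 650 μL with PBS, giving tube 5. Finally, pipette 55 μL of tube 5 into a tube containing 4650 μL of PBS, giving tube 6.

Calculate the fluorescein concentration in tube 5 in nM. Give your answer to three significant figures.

4.65 nM

Step 1: 75-fold → factor 75
Step 2: 55 μL + 800 μL = 855 μL total → factor 855/55 = 15.545
Step 3: 170 μL + 3450 μL = 3620 μL total → factor 3620/170 = 21.294
Step 4: 300 μL + 3.3 mL = 3600 μL total → factor 3600/300 = 12
Step 5: 0.15 mL brought to 650 μL → factor 0.65/0.15 = 4.3333
Dilution factor through tube 5 = 75 × 15.545 × 21.294 × 12 × 4.3333 = 1.291 × 10^6
[tube 5] = 6.00 mM / 1.291 × 10^6 = 4.648 × 10^-6 mM = 4.65 nM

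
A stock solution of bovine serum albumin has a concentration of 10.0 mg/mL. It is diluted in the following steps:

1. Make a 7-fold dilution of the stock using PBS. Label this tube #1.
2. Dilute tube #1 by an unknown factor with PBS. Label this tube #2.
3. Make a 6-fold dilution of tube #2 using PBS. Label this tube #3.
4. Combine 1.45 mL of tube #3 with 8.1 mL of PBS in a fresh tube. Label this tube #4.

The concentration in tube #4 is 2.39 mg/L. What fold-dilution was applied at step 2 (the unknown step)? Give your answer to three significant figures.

Step 1: 7-fold → factor 7
Step 2: unknown factor x
Step 3: 6-fold → factor 6
Step 4: 1.45 mL + 8.1 mL = 9.55 mL total → factor 9.55/1.45 = 6.5862
Product of known-step factors = 276.62
Overall factor = 10.0 mg/mL / (2.39 mg/L) = 4184.1
x = 4184.1 / 276.62 = 15.1

15.1-fold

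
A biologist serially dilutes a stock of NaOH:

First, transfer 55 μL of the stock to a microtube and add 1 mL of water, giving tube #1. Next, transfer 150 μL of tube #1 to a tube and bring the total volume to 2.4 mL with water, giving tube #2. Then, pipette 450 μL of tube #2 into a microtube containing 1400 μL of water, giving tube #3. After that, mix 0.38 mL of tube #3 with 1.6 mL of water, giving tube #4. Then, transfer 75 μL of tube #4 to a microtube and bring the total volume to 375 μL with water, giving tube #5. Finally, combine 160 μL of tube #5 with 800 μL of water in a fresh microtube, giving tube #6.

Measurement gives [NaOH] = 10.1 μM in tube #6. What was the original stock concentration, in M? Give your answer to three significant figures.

1.99 M

Step 1: 55 μL + 1 mL = 1055 μL total → factor 1055/55 = 19.182
Step 2: 150 μL brought to 2.4 mL → factor 2400/150 = 16
Step 3: 450 μL + 1400 μL = 1850 μL total → factor 1850/450 = 4.1111
Step 4: 0.38 mL + 1.6 mL = 1.98 mL total → factor 1.98/0.38 = 5.2105
Step 5: 75 μL brought to 375 μL → factor 375/75 = 5
Step 6: 160 μL + 800 μL = 960 μL total → factor 960/160 = 6
Overall dilution factor = 19.182 × 16 × 4.1111 × 5.2105 × 5 × 6 = 1.9723 × 10^5
Stock = 10.1 μM × 1.9723 × 10^5 = 1.992 × 10^6 μM = 1.99 M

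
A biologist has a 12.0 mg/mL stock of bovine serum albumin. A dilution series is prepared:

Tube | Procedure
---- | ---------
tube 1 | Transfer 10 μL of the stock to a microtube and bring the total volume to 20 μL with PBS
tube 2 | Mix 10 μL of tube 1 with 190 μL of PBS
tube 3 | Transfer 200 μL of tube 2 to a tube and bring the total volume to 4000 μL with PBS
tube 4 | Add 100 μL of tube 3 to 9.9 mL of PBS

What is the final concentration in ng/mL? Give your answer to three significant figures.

Step 1: 10 μL brought to 20 μL → factor 20/10 = 2
Step 2: 10 μL + 190 μL = 200 μL total → factor 200/10 = 20
Step 3: 200 μL brought to 4000 μL → factor 4000/200 = 20
Step 4: 100 μL + 9.9 mL = 10000 μL total → factor 10000/100 = 100
Overall dilution factor = 2 × 20 × 20 × 100 = 80000
Final = 12.0 mg/mL / 80000 = 0.0001500 mg/mL = 150 ng/mL

150 ng/mL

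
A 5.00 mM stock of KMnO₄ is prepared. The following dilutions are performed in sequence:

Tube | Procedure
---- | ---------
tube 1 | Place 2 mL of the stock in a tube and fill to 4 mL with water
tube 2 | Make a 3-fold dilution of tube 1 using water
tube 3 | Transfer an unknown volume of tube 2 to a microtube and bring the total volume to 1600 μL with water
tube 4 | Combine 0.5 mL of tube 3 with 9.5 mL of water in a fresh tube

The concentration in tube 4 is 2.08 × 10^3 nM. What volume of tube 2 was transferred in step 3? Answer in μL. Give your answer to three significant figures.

79.9 μL

Step 1: 2 mL brought to 4 mL → factor 4/2 = 2
Step 2: 3-fold → factor 3
Step 3: v brought to 1600 μL → factor = 1600 μL/v
Step 4: 0.5 mL + 9.5 mL = 10 mL total → factor 10/0.5 = 20
Product of known-step factors = 120
Overall factor = 5.00 mM / (2.08 × 10^3 nM) = 2403.8
Step-3 factor = 2403.8 / 120 = 20.032
v = 1600 μL / 20.032 = 79.9 μL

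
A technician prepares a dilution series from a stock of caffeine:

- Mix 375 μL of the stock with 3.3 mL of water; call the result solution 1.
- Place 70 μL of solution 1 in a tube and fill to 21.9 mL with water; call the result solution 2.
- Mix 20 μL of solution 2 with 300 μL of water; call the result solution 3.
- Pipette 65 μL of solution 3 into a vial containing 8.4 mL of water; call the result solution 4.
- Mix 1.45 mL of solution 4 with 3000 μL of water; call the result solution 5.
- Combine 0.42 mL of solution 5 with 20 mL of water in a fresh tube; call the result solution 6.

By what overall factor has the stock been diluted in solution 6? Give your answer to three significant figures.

Step 1: 375 μL + 3.3 mL = 3675 μL total → factor 3675/375 = 9.8
Step 2: 70 μL brought to 21.9 mL → factor 21900/70 = 312.86
Step 3: 20 μL + 300 μL = 320 μL total → factor 320/20 = 16
Step 4: 65 μL + 8.4 mL = 8465 μL total → factor 8465/65 = 130.23
Step 5: 1.45 mL + 3000 μL = 4.45 mL total → factor 4.45/1.45 = 3.069
Step 6: 0.42 mL + 20 mL = 20.42 mL total → factor 20.42/0.42 = 48.619
Overall dilution factor = 9.8 × 312.86 × 16 × 130.23 × 3.069 × 48.619 = 9.5324 × 10^8

9.53 × 10^8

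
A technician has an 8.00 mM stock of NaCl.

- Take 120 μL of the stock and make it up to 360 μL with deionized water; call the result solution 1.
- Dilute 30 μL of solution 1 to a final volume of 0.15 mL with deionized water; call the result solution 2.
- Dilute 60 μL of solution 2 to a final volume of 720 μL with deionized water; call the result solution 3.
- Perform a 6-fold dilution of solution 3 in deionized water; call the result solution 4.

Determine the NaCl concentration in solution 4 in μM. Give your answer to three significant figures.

7.41 μM

Step 1: 120 μL brought to 360 μL → factor 360/120 = 3
Step 2: 30 μL brought to 0.15 mL → factor 150/30 = 5
Step 3: 60 μL brought to 720 μL → factor 720/60 = 12
Step 4: 6-fold → factor 6
Overall dilution factor = 3 × 5 × 12 × 6 = 1080
Final = 8.00 mM / 1080 = 0.007407 mM = 7.41 μM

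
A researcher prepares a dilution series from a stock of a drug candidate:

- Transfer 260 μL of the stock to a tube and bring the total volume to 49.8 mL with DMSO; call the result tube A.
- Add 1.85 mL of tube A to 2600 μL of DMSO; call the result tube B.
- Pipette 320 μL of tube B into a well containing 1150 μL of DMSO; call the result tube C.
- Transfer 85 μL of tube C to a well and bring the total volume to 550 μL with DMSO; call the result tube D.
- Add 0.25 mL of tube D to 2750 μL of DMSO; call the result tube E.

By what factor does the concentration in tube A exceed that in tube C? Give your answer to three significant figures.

Step 1: 260 μL brought to 49.8 mL → factor 49800/260 = 191.54
Step 2: 1.85 mL + 2600 μL = 4.45 mL total → factor 4.45/1.85 = 2.4054
Step 3: 320 μL + 1150 μL = 1470 μL total → factor 1470/320 = 4.5938
Dilution factor to tube A = 191.54; to tube C = 2116.5
[tube A]/[tube C] = (factor to tube C)/(factor to tube A) = 2116.5/191.54 = 11.0

11.0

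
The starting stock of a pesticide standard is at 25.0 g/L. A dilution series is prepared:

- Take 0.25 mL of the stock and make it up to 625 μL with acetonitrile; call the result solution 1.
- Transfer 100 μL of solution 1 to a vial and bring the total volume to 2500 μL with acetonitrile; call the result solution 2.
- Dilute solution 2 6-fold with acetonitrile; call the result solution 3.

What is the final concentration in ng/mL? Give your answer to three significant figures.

Step 1: 0.25 mL brought to 625 μL → factor 0.625/0.25 = 2.5
Step 2: 100 μL brought to 2500 μL → factor 2500/100 = 25
Step 3: 6-fold → factor 6
Overall dilution factor = 2.5 × 25 × 6 = 375
Final = 25.0 g/L / 375 = 0.06667 g/L = 6.67 × 10^4 ng/mL

6.67 × 10^4 ng/mL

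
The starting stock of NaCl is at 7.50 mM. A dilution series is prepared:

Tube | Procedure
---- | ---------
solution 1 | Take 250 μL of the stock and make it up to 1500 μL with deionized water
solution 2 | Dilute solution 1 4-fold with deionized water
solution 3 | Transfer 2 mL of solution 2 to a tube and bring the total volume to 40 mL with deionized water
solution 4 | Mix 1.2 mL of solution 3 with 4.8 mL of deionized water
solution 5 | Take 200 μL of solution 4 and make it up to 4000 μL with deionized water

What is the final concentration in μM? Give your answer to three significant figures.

Step 1: 250 μL brought to 1500 μL → factor 1500/250 = 6
Step 2: 4-fold → factor 4
Step 3: 2 mL brought to 40 mL → factor 40/2 = 20
Step 4: 1.2 mL + 4.8 mL = 6 mL total → factor 6/1.2 = 5
Step 5: 200 μL brought to 4000 μL → factor 4000/200 = 20
Overall dilution factor = 6 × 4 × 20 × 5 × 20 = 48000
Final = 7.50 mM / 48000 = 0.0001563 mM = 0.156 μM

0.156 μM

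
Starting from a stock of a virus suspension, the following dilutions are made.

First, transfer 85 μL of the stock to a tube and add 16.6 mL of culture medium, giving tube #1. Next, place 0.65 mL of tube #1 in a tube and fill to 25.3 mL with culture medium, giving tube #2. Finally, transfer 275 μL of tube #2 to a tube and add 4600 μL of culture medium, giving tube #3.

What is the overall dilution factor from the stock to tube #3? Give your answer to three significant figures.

Step 1: 85 μL + 16.6 mL = 16685 μL total → factor 16685/85 = 196.29
Step 2: 0.65 mL brought to 25.3 mL → factor 25.3/0.65 = 38.923
Step 3: 275 μL + 4600 μL = 4875 μL total → factor 4875/275 = 17.727
Overall dilution factor = 196.29 × 38.923 × 17.727 = 1.3544 × 10^5

1.35 × 10^5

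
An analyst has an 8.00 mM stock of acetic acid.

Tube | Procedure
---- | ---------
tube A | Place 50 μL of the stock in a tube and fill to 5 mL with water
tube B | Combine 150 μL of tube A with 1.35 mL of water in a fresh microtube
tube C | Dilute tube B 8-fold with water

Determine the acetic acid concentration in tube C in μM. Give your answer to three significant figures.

1.00 μM

Step 1: 50 μL brought to 5 mL → factor 5000/50 = 100
Step 2: 150 μL + 1.35 mL = 1500 μL total → factor 1500/150 = 10
Step 3: 8-fold → factor 8
Overall dilution factor = 100 × 10 × 8 = 8000
Final = 8.00 mM / 8000 = 0.001000 mM = 1.00 μM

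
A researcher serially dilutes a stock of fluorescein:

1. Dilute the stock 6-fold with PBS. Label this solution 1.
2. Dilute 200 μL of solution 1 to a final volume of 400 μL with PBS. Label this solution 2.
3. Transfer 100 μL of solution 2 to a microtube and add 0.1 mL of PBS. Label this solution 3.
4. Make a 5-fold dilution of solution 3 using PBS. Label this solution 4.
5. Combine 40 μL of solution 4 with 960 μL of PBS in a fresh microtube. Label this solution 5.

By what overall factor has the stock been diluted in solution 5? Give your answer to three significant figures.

Step 1: 6-fold → factor 6
Step 2: 200 μL brought to 400 μL → factor 400/200 = 2
Step 3: 100 μL + 0.1 mL = 200 μL total → factor 200/100 = 2
Step 4: 5-fold → factor 5
Step 5: 40 μL + 960 μL = 1000 μL total → factor 1000/40 = 25
Overall dilution factor = 6 × 2 × 2 × 5 × 25 = 3000

3.00 × 10^3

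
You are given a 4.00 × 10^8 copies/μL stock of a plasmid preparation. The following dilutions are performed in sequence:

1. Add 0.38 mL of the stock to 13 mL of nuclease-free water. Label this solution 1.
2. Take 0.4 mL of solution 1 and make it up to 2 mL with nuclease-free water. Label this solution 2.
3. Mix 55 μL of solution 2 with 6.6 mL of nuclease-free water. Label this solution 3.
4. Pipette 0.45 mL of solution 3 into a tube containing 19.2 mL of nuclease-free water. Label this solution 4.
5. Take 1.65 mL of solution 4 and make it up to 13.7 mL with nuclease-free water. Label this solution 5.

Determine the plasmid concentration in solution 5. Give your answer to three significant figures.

51.8 copies/μL

Step 1: 0.38 mL + 13 mL = 13.38 mL total → factor 13.38/0.38 = 35.211
Step 2: 0.4 mL brought to 2 mL → factor 2/0.4 = 5
Step 3: 55 μL + 6.6 mL = 6655 μL total → factor 6655/55 = 121
Step 4: 0.45 mL + 19.2 mL = 19.65 mL total → factor 19.65/0.45 = 43.667
Step 5: 1.65 mL brought to 13.7 mL → factor 13.7/1.65 = 8.303
Overall dilution factor = 35.211 × 5 × 121 × 43.667 × 8.303 = 7.7235 × 10^6
Final = 4.00 × 10^8 copies/μL / 7.7235 × 10^6 = 51.8 copies/μL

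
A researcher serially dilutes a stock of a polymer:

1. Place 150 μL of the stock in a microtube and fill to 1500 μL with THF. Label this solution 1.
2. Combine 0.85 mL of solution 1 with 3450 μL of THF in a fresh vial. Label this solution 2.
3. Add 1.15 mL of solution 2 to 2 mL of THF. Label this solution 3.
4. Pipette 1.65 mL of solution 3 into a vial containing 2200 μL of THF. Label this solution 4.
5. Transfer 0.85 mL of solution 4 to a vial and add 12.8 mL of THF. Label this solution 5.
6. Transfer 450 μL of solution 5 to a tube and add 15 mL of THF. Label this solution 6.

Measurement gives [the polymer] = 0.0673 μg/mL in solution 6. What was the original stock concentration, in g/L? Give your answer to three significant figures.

Step 1: 150 μL brought to 1500 μL → factor 1500/150 = 10
Step 2: 0.85 mL + 3450 μL = 4.3 mL total → factor 4.3/0.85 = 5.0588
Step 3: 1.15 mL + 2 mL = 3.15 mL total → factor 3.15/1.15 = 2.7391
Step 4: 1.65 mL + 2200 μL = 3.85 mL total → factor 3.85/1.65 = 2.3333
Step 5: 0.85 mL + 12.8 mL = 13.65 mL total → factor 13.65/0.85 = 16.059
Step 6: 450 μL + 15 mL = 15450 μL total → factor 15450/450 = 34.333
Overall dilution factor = 10 × 5.0588 × 2.7391 × 2.3333 × 16.059 × 34.333 = 1.7827 × 10^5
Stock = 0.0673 μg/mL × 1.7827 × 10^5 = 1.200 × 10^4 μg/mL = 12.0 g/L

12.0 g/L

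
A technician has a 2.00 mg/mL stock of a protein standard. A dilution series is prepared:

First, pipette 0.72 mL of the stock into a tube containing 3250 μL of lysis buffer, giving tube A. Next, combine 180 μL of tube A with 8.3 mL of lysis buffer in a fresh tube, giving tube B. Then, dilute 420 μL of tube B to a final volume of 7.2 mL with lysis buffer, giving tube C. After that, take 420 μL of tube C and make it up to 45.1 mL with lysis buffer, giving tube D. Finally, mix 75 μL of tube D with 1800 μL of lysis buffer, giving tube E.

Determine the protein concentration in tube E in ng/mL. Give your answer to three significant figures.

0.167 ng/mL

Step 1: 0.72 mL + 3250 μL = 3.97 mL total → factor 3.97/0.72 = 5.5139
Step 2: 180 μL + 8.3 mL = 8480 μL total → factor 8480/180 = 47.111
Step 3: 420 μL brought to 7.2 mL → factor 7200/420 = 17.143
Step 4: 420 μL brought to 45.1 mL → factor 45100/420 = 107.38
Step 5: 75 μL + 1800 μL = 1875 μL total → factor 1875/75 = 25
Overall dilution factor = 5.5139 × 47.111 × 17.143 × 107.38 × 25 = 1.1955 × 10^7
Final = 2.00 mg/mL / 1.1955 × 10^7 = 1.673 × 10^-7 mg/mL = 0.167 ng/mL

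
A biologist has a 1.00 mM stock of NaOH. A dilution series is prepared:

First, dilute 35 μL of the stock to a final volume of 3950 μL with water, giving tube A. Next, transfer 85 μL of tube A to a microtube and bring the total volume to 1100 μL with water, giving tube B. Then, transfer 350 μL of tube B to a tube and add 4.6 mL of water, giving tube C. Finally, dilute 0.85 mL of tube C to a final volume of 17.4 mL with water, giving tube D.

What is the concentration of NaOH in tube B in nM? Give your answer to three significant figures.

Step 1: 35 μL brought to 3950 μL → factor 3950/35 = 112.86
Step 2: 85 μL brought to 1100 μL → factor 1100/85 = 12.941
Dilution factor through tube B = 112.86 × 12.941 = 1460.5
[tube B] = 1.00 mM / 1460.5 = 0.0006847 mM = 685 nM

685 nM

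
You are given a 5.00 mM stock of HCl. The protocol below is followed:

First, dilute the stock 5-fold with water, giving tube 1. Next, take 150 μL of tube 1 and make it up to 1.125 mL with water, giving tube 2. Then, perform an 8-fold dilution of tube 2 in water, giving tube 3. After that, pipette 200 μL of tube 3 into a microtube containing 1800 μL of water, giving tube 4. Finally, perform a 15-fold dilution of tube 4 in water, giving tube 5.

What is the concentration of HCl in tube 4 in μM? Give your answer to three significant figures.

1.67 μM

Step 1: 5-fold → factor 5
Step 2: 150 μL brought to 1.125 mL → factor 1125/150 = 7.5
Step 3: 8-fold → factor 8
Step 4: 200 μL + 1800 μL = 2000 μL total → factor 2000/200 = 10
Dilution factor through tube 4 = 5 × 7.5 × 8 × 10 = 3000
[tube 4] = 5.00 mM / 3000 = 0.001667 mM = 1.67 μM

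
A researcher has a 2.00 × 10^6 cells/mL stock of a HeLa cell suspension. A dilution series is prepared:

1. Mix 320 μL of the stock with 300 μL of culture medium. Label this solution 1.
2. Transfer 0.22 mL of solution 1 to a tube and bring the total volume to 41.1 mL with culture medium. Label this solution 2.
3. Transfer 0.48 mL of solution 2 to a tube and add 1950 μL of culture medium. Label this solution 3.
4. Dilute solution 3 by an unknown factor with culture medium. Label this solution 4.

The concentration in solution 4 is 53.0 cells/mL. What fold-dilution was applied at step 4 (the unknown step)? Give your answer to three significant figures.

Step 1: 320 μL + 300 μL = 620 μL total → factor 620/320 = 1.9375
Step 2: 0.22 mL brought to 41.1 mL → factor 41.1/0.22 = 186.82
Step 3: 0.48 mL + 1950 μL = 2.43 mL total → factor 2.43/0.48 = 5.0625
Step 4: unknown factor x
Product of known-step factors = 1832.4
Overall factor = 2.00 × 10^6 cells/mL / (53.0 cells/mL) = 37736
x = 37736 / 1832.4 = 20.6

20.6-fold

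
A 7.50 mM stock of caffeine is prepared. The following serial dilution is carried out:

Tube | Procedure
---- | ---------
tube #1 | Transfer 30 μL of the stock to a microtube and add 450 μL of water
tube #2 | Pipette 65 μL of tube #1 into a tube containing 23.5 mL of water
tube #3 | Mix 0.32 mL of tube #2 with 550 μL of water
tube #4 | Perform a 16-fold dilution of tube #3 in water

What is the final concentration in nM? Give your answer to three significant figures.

29.7 nM

Step 1: 30 μL + 450 μL = 480 μL total → factor 480/30 = 16
Step 2: 65 μL + 23.5 mL = 23565 μL total → factor 23565/65 = 362.54
Step 3: 0.32 mL + 550 μL = 0.87 mL total → factor 0.87/0.32 = 2.7188
Step 4: 16-fold → factor 16
Overall dilution factor = 16 × 362.54 × 2.7188 × 16 = 2.5233 × 10^5
Final = 7.50 mM / 2.5233 × 10^5 = 2.972 × 10^-5 mM = 29.7 nM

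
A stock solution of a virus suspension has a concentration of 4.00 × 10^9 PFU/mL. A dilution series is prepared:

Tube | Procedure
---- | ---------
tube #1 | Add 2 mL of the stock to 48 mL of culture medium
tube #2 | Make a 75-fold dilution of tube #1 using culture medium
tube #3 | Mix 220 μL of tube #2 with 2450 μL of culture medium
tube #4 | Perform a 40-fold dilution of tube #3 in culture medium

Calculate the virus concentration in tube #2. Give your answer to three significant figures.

2.13 × 10^6 PFU/mL

Step 1: 2 mL + 48 mL = 50 mL total → factor 50/2 = 25
Step 2: 75-fold → factor 75
Dilution factor through tube #2 = 25 × 75 = 1875
[tube #2] = 4.00 × 10^9 PFU/mL / 1875 = 2.13 × 10^6 PFU/mL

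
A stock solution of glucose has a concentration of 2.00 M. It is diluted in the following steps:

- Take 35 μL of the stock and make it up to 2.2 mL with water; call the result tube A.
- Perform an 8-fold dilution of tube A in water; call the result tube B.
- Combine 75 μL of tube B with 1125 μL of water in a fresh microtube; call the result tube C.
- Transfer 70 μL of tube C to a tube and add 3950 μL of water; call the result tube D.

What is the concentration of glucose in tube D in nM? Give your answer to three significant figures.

4.33 × 10^3 nM

Step 1: 35 μL brought to 2.2 mL → factor 2200/35 = 62.857
Step 2: 8-fold → factor 8
Step 3: 75 μL + 1125 μL = 1200 μL total → factor 1200/75 = 16
Step 4: 70 μL + 3950 μL = 4020 μL total → factor 4020/70 = 57.429
Overall dilution factor = 62.857 × 8 × 16 × 57.429 = 4.6205 × 10^5
Final = 2.00 M / 4.6205 × 10^5 = 4.328 × 10^-6 M = 4.33 × 10^3 nM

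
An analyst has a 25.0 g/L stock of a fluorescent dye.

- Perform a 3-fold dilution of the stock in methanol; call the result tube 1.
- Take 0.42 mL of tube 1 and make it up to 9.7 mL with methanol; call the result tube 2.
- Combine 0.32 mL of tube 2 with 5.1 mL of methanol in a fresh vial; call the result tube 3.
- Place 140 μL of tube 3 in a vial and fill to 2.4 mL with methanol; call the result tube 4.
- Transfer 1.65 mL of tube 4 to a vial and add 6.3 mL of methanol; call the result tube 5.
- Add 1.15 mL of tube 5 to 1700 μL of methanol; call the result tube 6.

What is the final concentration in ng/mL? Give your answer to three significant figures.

Step 1: 3-fold → factor 3
Step 2: 0.42 mL brought to 9.7 mL → factor 9.7/0.42 = 23.095
Step 3: 0.32 mL + 5.1 mL = 5.42 mL total → factor 5.42/0.32 = 16.938
Step 4: 140 μL brought to 2.4 mL → factor 2400/140 = 17.143
Step 5: 1.65 mL + 6.3 mL = 7.95 mL total → factor 7.95/1.65 = 4.8182
Step 6: 1.15 mL + 1700 μL = 2.85 mL total → factor 2.85/1.15 = 2.4783
Overall dilution factor = 3 × 23.095 × 16.938 × 17.143 × 4.8182 × 2.4783 = 2.4022 × 10^5
Final = 25.0 g/L / 2.4022 × 10^5 = 0.0001041 g/L = 104 ng/mL

104 ng/mL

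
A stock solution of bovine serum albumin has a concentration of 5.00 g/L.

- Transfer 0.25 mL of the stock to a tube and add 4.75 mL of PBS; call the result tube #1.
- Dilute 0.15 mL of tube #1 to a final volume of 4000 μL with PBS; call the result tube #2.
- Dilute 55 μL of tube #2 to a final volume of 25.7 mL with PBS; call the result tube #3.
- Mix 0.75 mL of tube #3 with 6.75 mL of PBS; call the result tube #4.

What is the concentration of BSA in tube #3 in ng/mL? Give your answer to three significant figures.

Step 1: 0.25 mL + 4.75 mL = 5 mL total → factor 5/0.25 = 20
Step 2: 0.15 mL brought to 4000 μL → factor 4/0.15 = 26.667
Step 3: 55 μL brought to 25.7 mL → factor 25700/55 = 467.27
Dilution factor through tube #3 = 20 × 26.667 × 467.27 = 2.4921 × 10^5
[tube #3] = 5.00 g/L / 2.4921 × 10^5 = 2.006 × 10^-5 g/L = 20.1 ng/mL

20.1 ng/mL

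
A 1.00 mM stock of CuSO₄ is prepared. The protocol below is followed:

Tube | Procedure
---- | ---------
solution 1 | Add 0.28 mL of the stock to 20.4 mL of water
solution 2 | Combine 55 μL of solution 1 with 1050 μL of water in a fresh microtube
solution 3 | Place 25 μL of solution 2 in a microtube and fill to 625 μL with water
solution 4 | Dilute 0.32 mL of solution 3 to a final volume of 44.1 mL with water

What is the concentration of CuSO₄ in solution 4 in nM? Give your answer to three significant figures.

Step 1: 0.28 mL + 20.4 mL = 20.68 mL total → factor 20.68/0.28 = 73.857
Step 2: 55 μL + 1050 μL = 1105 μL total → factor 1105/55 = 20.091
Step 3: 25 μL brought to 625 μL → factor 625/25 = 25
Step 4: 0.32 mL brought to 44.1 mL → factor 44.1/0.32 = 137.81
Dilution factor through solution 4 = 73.857 × 20.091 × 25 × 137.81 = 5.1124 × 10^6
[solution 4] = 1.00 mM / 5.1124 × 10^6 = 1.956 × 10^-7 mM = 0.196 nM

0.196 nM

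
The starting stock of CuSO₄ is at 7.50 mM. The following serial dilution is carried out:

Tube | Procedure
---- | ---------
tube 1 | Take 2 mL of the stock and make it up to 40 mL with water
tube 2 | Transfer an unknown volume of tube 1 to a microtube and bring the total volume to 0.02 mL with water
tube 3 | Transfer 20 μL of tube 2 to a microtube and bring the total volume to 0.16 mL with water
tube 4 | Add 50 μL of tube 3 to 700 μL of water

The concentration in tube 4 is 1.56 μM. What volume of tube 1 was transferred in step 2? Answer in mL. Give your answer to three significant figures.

0.00998 mL

Step 1: 2 mL brought to 40 mL → factor 40/2 = 20
Step 2: v brought to 0.02 mL → factor = 0.02 mL/v
Step 3: 20 μL brought to 0.16 mL → factor 160/20 = 8
Step 4: 50 μL + 700 μL = 750 μL total → factor 750/50 = 15
Product of known-step factors = 2400
Overall factor = 7.50 mM / (1.56 μM) = 4807.7
Step-2 factor = 4807.7 / 2400 = 2.0032
v = 0.02 mL / 2.0032 = 0.00998 mL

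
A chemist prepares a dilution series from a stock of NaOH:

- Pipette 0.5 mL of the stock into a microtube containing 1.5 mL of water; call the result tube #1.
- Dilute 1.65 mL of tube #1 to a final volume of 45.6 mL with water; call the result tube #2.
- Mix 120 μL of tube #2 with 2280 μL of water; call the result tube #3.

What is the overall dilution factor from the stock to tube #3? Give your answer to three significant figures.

2.21 × 10^3

Step 1: 0.5 mL + 1.5 mL = 2 mL total → factor 2/0.5 = 4
Step 2: 1.65 mL brought to 45.6 mL → factor 45.6/1.65 = 27.636
Step 3: 120 μL + 2280 μL = 2400 μL total → factor 2400/120 = 20
Overall dilution factor = 4 × 27.636 × 20 = 2210.9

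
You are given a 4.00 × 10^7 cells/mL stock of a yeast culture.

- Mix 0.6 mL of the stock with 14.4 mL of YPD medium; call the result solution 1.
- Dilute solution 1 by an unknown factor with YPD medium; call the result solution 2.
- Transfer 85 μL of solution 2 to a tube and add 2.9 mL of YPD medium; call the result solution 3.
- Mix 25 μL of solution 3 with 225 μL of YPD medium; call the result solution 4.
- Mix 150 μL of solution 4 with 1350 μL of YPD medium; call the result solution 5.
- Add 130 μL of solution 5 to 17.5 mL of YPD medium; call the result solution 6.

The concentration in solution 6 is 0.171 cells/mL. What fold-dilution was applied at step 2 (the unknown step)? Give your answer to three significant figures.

Step 1: 0.6 mL + 14.4 mL = 15 mL total → factor 15/0.6 = 25
Step 2: unknown factor x
Step 3: 85 μL + 2.9 mL = 2985 μL total → factor 2985/85 = 35.118
Step 4: 25 μL + 225 μL = 250 μL total → factor 250/25 = 10
Step 5: 150 μL + 1350 μL = 1500 μL total → factor 1500/150 = 10
Step 6: 130 μL + 17.5 mL = 17630 μL total → factor 17630/130 = 135.62
Product of known-step factors = 1.1906 × 10^7
Overall factor = 4.00 × 10^7 cells/mL / (0.171 cells/mL) = 2.3392 × 10^8
x = 2.3392 × 10^8 / 1.1906 × 10^7 = 19.6

19.6-fold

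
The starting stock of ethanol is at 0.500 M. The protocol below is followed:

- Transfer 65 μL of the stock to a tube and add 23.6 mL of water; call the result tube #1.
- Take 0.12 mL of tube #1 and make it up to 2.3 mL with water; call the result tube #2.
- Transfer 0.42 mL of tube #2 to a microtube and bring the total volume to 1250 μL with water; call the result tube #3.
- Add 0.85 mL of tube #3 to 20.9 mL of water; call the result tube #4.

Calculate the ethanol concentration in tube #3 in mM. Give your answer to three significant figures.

Step 1: 65 μL + 23.6 mL = 23665 μL total → factor 23665/65 = 364.08
Step 2: 0.12 mL brought to 2.3 mL → factor 2.3/0.12 = 19.167
Step 3: 0.42 mL brought to 1250 μL → factor 1.25/0.42 = 2.9762
Dilution factor through tube #3 = 364.08 × 19.167 × 2.9762 = 20768
[tube #3] = 0.500 M / 20768 = 2.408 × 10^-5 M = 0.0241 mM

0.0241 mM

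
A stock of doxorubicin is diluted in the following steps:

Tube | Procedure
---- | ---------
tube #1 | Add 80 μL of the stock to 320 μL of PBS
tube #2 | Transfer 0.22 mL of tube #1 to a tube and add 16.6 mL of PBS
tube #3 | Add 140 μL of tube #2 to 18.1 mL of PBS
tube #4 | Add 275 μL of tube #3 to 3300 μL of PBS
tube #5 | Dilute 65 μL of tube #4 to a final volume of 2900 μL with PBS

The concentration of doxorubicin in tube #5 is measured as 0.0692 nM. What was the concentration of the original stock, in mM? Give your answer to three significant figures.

Step 1: 80 μL + 320 μL = 400 μL total → factor 400/80 = 5
Step 2: 0.22 mL + 16.6 mL = 16.82 mL total → factor 16.82/0.22 = 76.455
Step 3: 140 μL + 18.1 mL = 18240 μL total → factor 18240/140 = 130.29
Step 4: 275 μL + 3300 μL = 3575 μL total → factor 3575/275 = 13
Step 5: 65 μL brought to 2900 μL → factor 2900/65 = 44.615
Overall dilution factor = 5 × 76.455 × 130.29 × 13 × 44.615 = 2.8887 × 10^7
Stock = 0.0692 nM × 2.8887 × 10^7 = 1.999 × 10^6 nM = 2.00 mM

2.00 mM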